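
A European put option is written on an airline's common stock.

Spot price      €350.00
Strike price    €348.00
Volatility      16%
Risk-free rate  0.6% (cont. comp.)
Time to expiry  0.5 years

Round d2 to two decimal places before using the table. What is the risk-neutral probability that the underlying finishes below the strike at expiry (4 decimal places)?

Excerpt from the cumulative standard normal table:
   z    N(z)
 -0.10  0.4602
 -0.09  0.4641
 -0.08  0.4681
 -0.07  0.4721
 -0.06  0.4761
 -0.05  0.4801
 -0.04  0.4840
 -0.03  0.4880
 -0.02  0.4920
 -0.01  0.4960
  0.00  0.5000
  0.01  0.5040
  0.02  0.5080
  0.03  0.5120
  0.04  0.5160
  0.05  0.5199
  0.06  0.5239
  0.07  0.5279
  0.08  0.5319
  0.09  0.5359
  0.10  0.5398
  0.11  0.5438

0.4920

T = 0.5;  σ√T = 0.1131
d₁ = [ln(350/348) + (0.006 + 0.16²/2)·0.5] / 0.1131 = [0.0057 + 0.0094] / 0.1131 = 0.1337 which rounds to 0.13
d₂ = d₁ − σ√T = 0.1337 − 0.1131 = 0.0206 which rounds to 0.02
Risk-neutral Pr[S_T < K] = N(−d₂) = N(-0.02) = 0.4920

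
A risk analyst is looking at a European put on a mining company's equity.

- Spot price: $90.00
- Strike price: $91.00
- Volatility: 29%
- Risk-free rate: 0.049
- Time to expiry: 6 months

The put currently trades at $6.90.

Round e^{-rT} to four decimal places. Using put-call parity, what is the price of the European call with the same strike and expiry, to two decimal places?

exp(−rT) = exp(−0.049·0.5) = 0.9758
Put-call parity: C − P = S − K·e^(−rT) = 90 − 91·0.9758 = 90 − 88.7978 = 1.2022
C = P + (C − P) = 6.90 + (1.2022) = 8.1022

$8.10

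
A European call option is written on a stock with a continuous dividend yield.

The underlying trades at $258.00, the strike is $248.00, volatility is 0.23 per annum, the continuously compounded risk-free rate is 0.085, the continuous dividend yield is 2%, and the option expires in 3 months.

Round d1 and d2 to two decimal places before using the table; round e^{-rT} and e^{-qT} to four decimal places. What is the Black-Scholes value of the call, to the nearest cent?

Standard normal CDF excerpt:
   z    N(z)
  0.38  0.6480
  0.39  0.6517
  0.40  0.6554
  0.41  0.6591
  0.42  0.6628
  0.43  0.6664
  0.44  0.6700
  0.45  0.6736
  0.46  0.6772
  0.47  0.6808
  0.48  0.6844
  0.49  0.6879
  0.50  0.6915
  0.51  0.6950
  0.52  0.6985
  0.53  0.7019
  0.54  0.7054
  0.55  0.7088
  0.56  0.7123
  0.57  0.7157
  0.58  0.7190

T = 0.25;  σ√T = 0.1150
ln(S/K) + (r − q + σ²/2)T = ln(258/248) + (0.085 − 0.02 + 0.23²/2)·0.25 = 0.0395 + 0.0229 = 0.0624
d₁ = 0.0624 / 0.1150 = 0.5426 ⇒ 0.54
d₂ = d₁ − σ√T = 0.5426 − 0.1150 = 0.4276 ⇒ 0.43
exp(−qT) = exp(−0.02·0.25) = 0.9950;  exp(−rT) = exp(−0.085·0.25) = 0.9790
C = 258·0.9950·N(0.54) − 248·0.9790·N(0.43) = 258·0.9950·0.7054 − 248·0.9790·0.6664 = 181.0832 − 161.7966 = 19.2866

$19.29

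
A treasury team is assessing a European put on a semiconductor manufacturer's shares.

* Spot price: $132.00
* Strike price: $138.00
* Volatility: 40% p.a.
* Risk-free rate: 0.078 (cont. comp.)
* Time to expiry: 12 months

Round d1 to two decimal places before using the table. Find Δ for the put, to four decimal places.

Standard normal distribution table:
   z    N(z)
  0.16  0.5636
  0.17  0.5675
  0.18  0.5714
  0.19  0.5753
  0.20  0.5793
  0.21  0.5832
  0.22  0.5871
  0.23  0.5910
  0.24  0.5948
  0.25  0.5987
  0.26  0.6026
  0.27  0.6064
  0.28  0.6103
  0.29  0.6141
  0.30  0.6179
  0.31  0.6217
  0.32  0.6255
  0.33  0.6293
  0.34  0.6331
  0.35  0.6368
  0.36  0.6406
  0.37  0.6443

-0.3897

σ√T = 0.4·√1 = 0.4000
d₁ = [ln(132/138) + (0.078 + 0.4²/2)·1] / 0.4000 = [-0.0445 + 0.1580] / 0.4000 = 0.2839 which rounds to 0.28
N(d₁) = N(0.28) = 0.6103
Δ_put = N(d₁) − 1 = 0.6103 − 1 = -0.3897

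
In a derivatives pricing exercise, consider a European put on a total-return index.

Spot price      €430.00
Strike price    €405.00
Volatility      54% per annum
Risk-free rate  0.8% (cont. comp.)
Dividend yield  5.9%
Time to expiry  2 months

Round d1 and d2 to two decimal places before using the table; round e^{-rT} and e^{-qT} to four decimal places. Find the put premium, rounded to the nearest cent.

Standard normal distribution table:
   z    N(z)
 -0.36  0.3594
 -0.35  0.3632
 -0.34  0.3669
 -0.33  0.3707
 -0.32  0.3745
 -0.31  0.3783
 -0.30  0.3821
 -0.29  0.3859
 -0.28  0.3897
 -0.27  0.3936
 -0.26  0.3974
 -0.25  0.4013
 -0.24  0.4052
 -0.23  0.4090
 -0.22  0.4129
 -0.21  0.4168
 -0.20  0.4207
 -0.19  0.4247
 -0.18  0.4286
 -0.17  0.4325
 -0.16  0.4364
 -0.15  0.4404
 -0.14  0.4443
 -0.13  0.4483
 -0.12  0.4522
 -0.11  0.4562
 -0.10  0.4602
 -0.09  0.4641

€26.68

σ√T = 0.54·√0.1667 = 0.2205
d₁ = [ln(430/405) + (0.008 − 0.059 + 0.54²/2)·0.1667] / 0.2205 = [0.0599 + 0.0158] / 0.2205 = 0.3434 → 0.34
d₂ = d₁ − σ√T = 0.3434 − 0.2205 = 0.1229 → 0.12
exp(−qT) = exp(−0.059·0.1667) = 0.9902;  exp(−rT) = exp(−0.008·0.1667) = 0.9987
P = 405·0.9987·N(-0.12) − 430·0.9902·N(-0.34) = 405·0.9987·0.4522 − 430·0.9902·0.3669 = 182.9029 − 156.2209 = 26.6820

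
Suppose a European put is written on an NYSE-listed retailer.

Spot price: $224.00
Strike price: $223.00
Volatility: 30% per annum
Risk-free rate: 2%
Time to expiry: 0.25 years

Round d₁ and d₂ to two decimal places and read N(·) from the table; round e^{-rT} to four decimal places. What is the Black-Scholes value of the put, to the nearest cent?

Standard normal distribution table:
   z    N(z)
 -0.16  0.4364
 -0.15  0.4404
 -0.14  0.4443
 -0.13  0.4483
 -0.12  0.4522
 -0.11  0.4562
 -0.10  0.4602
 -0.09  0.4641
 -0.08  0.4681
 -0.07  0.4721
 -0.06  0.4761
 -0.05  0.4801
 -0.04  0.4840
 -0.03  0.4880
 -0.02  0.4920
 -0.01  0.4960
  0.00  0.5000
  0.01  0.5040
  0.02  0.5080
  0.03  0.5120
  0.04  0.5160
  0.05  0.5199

T = 0.25;  σ√T = 0.1500
d₁ = [ln(224/223) + (0.02 + 0.3²/2)·0.25] / 0.1500 = [0.0045 + 0.0163] / 0.1500 = 0.1382 which rounds to 0.14
d₂ = d₁ − σ√T = 0.1382 − 0.1500 = -0.0118 which rounds to -0.01
e^(−rT) = e^(−0.02·0.25) = 0.9950
N(−d₂) = N(0.01) = 0.5040;  N(−d₁) = N(-0.14) = 0.4443
P = 223·0.9950·0.5040 − 224·0.4443 = 111.8300 − 99.5232 = 12.3068

$12.31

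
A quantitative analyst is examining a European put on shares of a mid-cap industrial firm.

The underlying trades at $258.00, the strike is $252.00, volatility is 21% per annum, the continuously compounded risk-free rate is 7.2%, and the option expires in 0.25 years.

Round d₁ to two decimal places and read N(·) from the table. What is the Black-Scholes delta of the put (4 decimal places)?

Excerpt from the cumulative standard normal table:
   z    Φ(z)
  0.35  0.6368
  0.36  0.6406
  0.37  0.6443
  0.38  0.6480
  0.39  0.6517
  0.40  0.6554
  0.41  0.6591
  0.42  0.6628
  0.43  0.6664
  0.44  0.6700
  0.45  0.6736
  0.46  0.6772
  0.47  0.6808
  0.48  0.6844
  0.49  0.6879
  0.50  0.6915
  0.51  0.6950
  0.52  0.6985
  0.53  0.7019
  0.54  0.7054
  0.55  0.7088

-0.3264

T = 0.25;  σ√T = 0.1050
d₁ = [ln(258/252) + (0.072 + 0.21²/2)·0.25] / 0.1050 = [0.0235 + 0.0235] / 0.1050 = 0.4480 → 0.45
N(d₁) = N(0.45) = 0.6736
Δ_put = N(d₁) − 1 = 0.6736 − 1 = -0.3264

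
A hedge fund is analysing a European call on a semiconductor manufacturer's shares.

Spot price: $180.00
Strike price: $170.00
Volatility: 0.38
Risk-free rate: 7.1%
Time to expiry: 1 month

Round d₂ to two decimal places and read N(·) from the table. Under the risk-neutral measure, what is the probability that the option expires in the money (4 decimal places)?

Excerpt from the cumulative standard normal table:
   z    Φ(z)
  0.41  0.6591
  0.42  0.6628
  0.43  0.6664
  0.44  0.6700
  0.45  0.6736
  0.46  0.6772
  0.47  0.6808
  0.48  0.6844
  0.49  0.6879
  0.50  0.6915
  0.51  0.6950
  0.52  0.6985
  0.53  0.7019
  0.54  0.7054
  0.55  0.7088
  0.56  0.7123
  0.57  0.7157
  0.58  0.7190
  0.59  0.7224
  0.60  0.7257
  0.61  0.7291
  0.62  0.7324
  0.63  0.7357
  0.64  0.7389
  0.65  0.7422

T = 0.08333;  σ√T = 0.1097
ln(S/K) + (r + σ²/2)T = ln(180/170) + (0.071 + 0.38²/2)·0.08333 = 0.0572 + 0.0119 = 0.0691
d₁ = 0.0691 / 0.1097 = 0.6298 → 0.63
d₂ = d₁ − σ√T = 0.6298 − 0.1097 = 0.5201 → 0.52
Risk-neutral Pr[S_T > K] = N(d₂) = N(0.52) = 0.6985

0.6985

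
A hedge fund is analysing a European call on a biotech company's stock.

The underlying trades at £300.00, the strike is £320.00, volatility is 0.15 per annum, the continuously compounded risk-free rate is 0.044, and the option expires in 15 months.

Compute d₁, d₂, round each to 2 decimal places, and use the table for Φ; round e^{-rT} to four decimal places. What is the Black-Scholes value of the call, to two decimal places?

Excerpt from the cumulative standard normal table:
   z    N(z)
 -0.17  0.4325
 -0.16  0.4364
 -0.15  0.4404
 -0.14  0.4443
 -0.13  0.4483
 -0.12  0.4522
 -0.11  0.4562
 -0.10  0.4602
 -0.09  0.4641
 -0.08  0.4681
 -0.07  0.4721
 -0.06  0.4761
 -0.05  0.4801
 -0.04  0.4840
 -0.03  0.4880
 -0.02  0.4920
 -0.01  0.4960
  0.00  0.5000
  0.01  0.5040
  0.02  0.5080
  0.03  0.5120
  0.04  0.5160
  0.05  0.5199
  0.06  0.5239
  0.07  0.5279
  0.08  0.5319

£19.03

T = 1.25;  σ√T = 0.1677
d₁ = [ln(300/320) + (0.044 + ½·0.15²)·1.25] / (σ√T) = (-0.0645 + 0.0691) / 0.1677 = 0.0270 ⇒ 0.03
d₂ = 0.0270 − 0.1677 = -0.1407 ⇒ -0.14
e^(−rT) = e^(−0.044·1.25) = 0.9465
C = 300·N(0.03) − 320·0.9465·N(-0.14) = 300·0.5120 − 320·0.9465·0.4443 = 153.6000 − 134.5696 = 19.0304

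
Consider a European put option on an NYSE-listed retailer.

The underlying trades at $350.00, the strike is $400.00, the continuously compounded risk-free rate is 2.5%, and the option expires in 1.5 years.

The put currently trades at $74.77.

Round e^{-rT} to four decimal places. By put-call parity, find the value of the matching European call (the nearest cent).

$39.49

exp(−rT) = exp(−0.025·1.5) = 0.9632
Put-call parity: C − P = S − K·e^(−rT) = 350 − 400·0.9632 = 350 − 385.2800 = -35.2800
C = P + (C − P) = 74.77 + (-35.2800) = 39.4900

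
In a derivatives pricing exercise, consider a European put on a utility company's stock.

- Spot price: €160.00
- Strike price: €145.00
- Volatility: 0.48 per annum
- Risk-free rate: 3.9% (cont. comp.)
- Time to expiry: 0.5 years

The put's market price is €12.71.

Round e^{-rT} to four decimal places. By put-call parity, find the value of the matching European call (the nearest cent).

€30.51

exp(−rT) = exp(−0.039·0.5) = 0.9807
Put-call parity: C − P = S − K·e^(−rT) = 160 − 145·0.9807 = 160 − 142.2015 = 17.7985
C = P + (C − P) = 12.71 + (17.7985) = 30.5085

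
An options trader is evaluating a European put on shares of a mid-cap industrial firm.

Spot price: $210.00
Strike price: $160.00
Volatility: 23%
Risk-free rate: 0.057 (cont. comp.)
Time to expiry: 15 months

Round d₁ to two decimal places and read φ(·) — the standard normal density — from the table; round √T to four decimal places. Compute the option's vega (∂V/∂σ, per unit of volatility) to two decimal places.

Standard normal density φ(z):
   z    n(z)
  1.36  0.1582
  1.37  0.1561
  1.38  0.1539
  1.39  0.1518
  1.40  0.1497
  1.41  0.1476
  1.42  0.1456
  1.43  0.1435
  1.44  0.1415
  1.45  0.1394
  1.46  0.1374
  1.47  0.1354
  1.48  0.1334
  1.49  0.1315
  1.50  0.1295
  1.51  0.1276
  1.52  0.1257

32.26

σ√T = 0.23·√1.25 = 0.2571
ln(S/K) + (r + σ²/2)T = ln(210/160) + (0.057 + 0.23²/2)·1.25 = 0.2719 + 0.1043 = 0.3762
d₁ = 0.3762 / 0.2571 = 1.4632 ⇒ 1.46
√T = √1.25 = 1.1180
φ(d₁) = φ(1.46) = 0.1374
vega = S·φ(d₁)·√T = 210·0.1374·1.1180 = 32.2588
(Vega is the same for a European call and put with the same parameters.)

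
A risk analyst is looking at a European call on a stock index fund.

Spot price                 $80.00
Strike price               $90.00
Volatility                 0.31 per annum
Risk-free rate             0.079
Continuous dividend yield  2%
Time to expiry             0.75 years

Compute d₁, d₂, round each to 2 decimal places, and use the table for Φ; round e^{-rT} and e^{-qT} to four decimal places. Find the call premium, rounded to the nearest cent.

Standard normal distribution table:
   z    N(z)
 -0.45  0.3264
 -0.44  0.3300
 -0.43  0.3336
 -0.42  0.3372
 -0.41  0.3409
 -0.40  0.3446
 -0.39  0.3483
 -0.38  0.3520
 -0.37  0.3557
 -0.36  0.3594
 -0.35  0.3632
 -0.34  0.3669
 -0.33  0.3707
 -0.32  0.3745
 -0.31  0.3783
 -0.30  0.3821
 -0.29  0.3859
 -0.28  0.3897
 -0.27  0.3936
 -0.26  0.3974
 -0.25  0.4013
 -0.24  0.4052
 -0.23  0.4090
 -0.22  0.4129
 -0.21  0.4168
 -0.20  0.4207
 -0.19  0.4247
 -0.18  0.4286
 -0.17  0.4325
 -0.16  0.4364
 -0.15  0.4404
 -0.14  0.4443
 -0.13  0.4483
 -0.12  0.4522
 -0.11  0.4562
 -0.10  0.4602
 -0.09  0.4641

$6.10

T = 0.75;  σ√T = 0.2685
d₁ = [ln(80/90) + (0.079 − 0.02 + ½·0.31²)·0.75] / (σ√T) = (-0.1178 + 0.0803) / 0.2685 = -0.1397 which rounds to -0.14
d₂ = -0.1397 − 0.2685 = -0.4081 which rounds to -0.41
e^(−qT) = e^(−0.02·0.75) = 0.9851;  e^(−rT) = e^(−0.079·0.75) = 0.9425
N(d₁) = N(-0.14) = 0.4443;  N(d₂) = N(-0.41) = 0.3409
C = 80·0.9851·0.4443 − 90·0.9425·0.3409 = 35.0144 − 28.9168 = 6.0976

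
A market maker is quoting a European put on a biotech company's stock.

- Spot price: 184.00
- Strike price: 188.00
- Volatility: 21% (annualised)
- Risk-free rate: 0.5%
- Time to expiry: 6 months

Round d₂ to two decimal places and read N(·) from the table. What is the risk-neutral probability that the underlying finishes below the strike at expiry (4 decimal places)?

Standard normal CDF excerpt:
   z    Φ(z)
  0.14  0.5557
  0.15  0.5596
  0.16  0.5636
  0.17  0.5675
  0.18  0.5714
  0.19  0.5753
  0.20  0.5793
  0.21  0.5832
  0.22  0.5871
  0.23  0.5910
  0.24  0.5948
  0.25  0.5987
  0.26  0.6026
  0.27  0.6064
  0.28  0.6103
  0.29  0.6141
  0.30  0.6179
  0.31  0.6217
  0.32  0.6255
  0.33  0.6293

σ√T = 0.21·√0.5 = 0.1485
ln(S/K) + (r + σ²/2)T = ln(184/188) + (0.005 + 0.21²/2)·0.5 = -0.0215 + 0.0135 = -0.0080
d₁ = -0.0080 / 0.1485 = -0.0537 ⇒ -0.05
d₂ = d₁ − σ√T = -0.0537 − 0.1485 = -0.2022 ⇒ -0.20
Risk-neutral Pr[S_T < K] = N(−d₂) = N(0.20) = 0.5793

0.5793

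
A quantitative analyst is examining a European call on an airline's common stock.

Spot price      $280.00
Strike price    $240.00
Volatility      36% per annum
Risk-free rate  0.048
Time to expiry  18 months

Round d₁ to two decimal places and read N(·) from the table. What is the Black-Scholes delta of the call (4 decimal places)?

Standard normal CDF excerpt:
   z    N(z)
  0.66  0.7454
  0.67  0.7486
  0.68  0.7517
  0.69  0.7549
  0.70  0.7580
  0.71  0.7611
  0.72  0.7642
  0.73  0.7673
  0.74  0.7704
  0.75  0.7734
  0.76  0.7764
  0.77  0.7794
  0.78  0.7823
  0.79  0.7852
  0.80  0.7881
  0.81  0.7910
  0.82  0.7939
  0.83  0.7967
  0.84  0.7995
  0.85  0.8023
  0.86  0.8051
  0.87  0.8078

0.7673

T = 1.5;  σ√T = 0.4409
d₁ = [ln(280/240) + (0.048 + 0.36²/2)·1.5] / 0.4409 = [0.1542 + 0.1692] / 0.4409 = 0.7334 ⇒ 0.73
N(d₁) = N(0.73) = 0.7673
Δ_call = N(d₁) = 0.7673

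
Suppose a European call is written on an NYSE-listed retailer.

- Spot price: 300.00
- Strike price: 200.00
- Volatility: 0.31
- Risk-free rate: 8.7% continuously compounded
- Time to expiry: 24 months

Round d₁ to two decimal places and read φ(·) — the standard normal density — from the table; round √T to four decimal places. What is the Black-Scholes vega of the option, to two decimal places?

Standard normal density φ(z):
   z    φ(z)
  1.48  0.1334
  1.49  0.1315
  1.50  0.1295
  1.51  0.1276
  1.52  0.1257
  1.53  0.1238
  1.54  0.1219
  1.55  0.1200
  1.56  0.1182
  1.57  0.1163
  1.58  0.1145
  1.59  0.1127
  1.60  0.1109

51.72

σ√T = 0.31 × 1.4142 = 0.4384
d₁ = [ln(300/200) + (0.087 + 0.31²/2)·2] / 0.4384 = [0.4055 + 0.2701] / 0.4384 = 1.5410 ⇒ 1.54
√T = √2 = 1.4142
φ(d₁) = φ(1.54) = 0.1219
vega = S·φ(d₁)·√T = 300·0.1219·1.4142 = 51.7173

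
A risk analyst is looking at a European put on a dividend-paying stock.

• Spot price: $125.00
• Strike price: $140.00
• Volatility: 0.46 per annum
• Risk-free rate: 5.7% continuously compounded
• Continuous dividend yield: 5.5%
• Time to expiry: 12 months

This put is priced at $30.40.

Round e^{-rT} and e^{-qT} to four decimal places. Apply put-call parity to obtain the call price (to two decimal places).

$16.47

exp(−qT) = exp(−0.055·1) = 0.9465;  exp(−rT) = exp(−0.057·1) = 0.9446
Put-call parity: C − P = S·e^(−qT) − K·e^(−rT) = 125·0.9465 − 140·0.9446 = 118.3125 − 132.2440 = -13.9315
C = P + (C − P) = 30.40 + (-13.9315) = 16.4685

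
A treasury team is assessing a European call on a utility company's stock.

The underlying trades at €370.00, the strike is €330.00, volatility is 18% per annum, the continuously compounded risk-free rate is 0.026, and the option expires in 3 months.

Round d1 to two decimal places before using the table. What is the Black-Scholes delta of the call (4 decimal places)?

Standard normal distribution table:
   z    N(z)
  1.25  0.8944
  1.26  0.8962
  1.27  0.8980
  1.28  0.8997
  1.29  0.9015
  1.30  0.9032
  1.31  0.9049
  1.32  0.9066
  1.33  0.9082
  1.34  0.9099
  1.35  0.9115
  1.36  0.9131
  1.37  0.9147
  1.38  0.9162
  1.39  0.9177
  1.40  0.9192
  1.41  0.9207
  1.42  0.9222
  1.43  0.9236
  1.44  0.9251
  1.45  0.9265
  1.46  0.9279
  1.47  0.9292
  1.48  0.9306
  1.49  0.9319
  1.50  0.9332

σ√T = 0.18·√0.25 = 0.0900
d₁ = [ln(370/330) + (0.026 + ½·0.18²)·0.25] / (σ√T) = (0.1144 + 0.0106) / 0.0900 = 1.3884 which rounds to 1.39
N(d₁) = N(1.39) = 0.9177
Δ_call = N(d₁) = 0.9177

0.9177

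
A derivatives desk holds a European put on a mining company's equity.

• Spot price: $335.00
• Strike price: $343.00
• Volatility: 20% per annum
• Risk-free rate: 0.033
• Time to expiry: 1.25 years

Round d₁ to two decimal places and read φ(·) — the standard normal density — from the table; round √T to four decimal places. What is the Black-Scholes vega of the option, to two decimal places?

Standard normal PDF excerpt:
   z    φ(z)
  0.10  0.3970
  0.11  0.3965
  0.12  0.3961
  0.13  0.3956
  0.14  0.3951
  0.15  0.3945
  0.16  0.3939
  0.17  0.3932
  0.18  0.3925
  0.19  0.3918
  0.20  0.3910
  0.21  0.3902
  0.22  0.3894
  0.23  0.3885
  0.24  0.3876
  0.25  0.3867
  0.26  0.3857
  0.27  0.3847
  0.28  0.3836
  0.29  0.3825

σ√T = 0.2 × 1.1180 = 0.2236
d₁ = [ln(335/343) + (0.033 + 0.2²/2)·1.25] / 0.2236 = [-0.0236 + 0.0663] / 0.2236 = 0.1907 ≈ 0.19
√T = √1.25 = 1.1180
φ(d₁) = φ(0.19) = 0.3918
vega = S·φ(d₁)·√T = 335·0.3918·1.1180 = 146.7409
(The call has the same vega.)

146.74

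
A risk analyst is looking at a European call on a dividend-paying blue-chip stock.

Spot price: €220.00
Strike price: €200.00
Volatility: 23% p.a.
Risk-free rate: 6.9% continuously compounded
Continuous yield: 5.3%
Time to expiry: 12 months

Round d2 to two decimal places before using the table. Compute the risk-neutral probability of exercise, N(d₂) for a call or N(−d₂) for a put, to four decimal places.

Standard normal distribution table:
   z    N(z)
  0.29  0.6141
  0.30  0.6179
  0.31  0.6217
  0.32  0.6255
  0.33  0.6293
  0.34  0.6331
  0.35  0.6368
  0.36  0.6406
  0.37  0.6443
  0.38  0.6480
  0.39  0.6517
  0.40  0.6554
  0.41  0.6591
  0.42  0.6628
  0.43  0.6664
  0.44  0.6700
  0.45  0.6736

σ√T = 0.23·√1 = 0.2300
d₁ = [ln(220/200) + (0.069 − 0.053 + 0.23²/2)·1] / 0.2300 = [0.0953 + 0.0425] / 0.2300 = 0.5990 ⇒ 0.60
d₂ = d₁ − σ√T = 0.5990 − 0.2300 = 0.3690 ⇒ 0.37
Risk-neutral Pr[S_T > K] = N(d₂) = N(0.37) = 0.6443

0.6443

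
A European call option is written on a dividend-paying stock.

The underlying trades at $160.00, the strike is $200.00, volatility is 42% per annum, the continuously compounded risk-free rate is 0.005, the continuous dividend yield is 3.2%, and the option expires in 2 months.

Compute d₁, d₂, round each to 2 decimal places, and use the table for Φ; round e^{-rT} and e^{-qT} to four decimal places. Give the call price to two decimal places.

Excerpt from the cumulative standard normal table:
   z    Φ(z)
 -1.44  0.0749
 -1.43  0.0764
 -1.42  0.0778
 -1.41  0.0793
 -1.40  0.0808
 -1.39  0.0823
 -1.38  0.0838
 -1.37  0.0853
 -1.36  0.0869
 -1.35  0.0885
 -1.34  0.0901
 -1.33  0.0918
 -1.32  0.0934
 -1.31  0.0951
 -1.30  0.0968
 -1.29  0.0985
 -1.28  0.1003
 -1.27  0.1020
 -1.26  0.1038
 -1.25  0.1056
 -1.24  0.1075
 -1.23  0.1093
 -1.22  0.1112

$1.26

σ√T = 0.42 × 0.4082 = 0.1715
d₁ = [ln(160/200) + (0.005 − 0.032 + ½·0.42²)·0.1667] / (σ√T) = (-0.2231 + 0.0102) / 0.1715 = -1.2419 → -1.24
d₂ = -1.2419 − 0.1715 = -1.4134 → -1.41
e^(−qT) = e^(−0.032·0.1667) = 0.9947;  e^(−rT) = e^(−0.005·0.1667) = 0.9992
N(d₁) = N(-1.24) = 0.1075;  N(d₂) = N(-1.41) = 0.0793
C = 160·0.9947·0.1075 − 200·0.9992·0.0793 = 17.1088 − 15.8473 = 1.2615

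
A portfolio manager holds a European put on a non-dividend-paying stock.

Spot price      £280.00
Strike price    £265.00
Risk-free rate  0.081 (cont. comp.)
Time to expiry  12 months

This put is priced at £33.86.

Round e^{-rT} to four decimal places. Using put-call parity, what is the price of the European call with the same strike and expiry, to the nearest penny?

exp(−rT) = exp(−0.081·1) = 0.9222
Put-call parity: C − P = S − K·e^(−rT) = 280 − 265·0.9222 = 280 − 244.3830 = 35.6170
C = P + (C − P) = 33.86 + (35.6170) = 69.4770

£69.48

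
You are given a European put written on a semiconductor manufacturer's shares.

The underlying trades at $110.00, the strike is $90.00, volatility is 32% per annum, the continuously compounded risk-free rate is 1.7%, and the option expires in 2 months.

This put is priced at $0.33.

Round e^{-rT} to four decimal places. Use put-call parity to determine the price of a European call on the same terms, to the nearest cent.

e^(−rT) = e^(−0.017·0.1667) = 0.9972
Put-call parity: C − P = S − K·e^(−rT) = 110 − 90·0.9972 = 110 − 89.7480 = 20.2520
C = P + (C − P) = 0.33 + (20.2520) = 20.5820

$20.58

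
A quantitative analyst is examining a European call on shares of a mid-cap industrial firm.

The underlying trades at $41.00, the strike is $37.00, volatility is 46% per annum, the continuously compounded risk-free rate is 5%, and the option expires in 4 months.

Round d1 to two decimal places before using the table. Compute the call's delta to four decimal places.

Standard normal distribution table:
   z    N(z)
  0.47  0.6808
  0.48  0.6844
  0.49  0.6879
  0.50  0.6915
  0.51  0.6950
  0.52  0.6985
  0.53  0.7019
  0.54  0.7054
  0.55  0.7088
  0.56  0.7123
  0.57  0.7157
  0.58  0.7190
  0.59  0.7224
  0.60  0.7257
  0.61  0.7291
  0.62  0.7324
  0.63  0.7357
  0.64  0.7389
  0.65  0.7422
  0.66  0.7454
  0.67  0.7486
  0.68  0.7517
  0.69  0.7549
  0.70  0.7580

0.7190

T = 0.3333;  σ√T = 0.2656
d₁ = [ln(41/37) + (0.05 + 0.46²/2)·0.3333] / 0.2656 = [0.1027 + 0.0519] / 0.2656 = 0.5821 ≈ 0.58
N(d₁) = N(0.58) = 0.7190
Δ_call = N(d₁) = 0.7190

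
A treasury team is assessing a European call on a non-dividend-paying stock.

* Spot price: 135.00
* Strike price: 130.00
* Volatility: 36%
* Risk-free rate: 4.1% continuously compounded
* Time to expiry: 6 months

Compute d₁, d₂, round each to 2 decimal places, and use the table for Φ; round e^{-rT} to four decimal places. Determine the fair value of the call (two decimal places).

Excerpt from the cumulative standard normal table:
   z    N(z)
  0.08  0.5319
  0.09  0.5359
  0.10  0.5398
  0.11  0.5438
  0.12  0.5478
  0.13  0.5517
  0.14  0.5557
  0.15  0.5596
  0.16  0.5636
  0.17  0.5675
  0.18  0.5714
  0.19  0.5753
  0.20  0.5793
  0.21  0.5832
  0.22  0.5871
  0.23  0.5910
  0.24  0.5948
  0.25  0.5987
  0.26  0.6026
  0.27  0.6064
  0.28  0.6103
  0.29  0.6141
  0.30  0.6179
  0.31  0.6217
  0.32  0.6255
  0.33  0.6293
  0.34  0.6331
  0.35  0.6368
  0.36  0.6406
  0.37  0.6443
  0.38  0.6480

17.73

σ√T = 0.36 × 0.7071 = 0.2546
d₁ = [ln(135/130) + (0.041 + 0.36²/2)·0.5] / 0.2546 = [0.0377 + 0.0529] / 0.2546 = 0.3561 which rounds to 0.36
d₂ = d₁ − σ√T = 0.3561 − 0.2546 = 0.1015 which rounds to 0.10
exp(−rT) = exp(−0.041·0.5) = 0.9797
N(d₁) = N(0.36) = 0.6406;  N(d₂) = N(0.10) = 0.5398
C = 135·0.6406 − 130·0.9797·0.5398 = 86.4810 − 68.7495 = 17.7315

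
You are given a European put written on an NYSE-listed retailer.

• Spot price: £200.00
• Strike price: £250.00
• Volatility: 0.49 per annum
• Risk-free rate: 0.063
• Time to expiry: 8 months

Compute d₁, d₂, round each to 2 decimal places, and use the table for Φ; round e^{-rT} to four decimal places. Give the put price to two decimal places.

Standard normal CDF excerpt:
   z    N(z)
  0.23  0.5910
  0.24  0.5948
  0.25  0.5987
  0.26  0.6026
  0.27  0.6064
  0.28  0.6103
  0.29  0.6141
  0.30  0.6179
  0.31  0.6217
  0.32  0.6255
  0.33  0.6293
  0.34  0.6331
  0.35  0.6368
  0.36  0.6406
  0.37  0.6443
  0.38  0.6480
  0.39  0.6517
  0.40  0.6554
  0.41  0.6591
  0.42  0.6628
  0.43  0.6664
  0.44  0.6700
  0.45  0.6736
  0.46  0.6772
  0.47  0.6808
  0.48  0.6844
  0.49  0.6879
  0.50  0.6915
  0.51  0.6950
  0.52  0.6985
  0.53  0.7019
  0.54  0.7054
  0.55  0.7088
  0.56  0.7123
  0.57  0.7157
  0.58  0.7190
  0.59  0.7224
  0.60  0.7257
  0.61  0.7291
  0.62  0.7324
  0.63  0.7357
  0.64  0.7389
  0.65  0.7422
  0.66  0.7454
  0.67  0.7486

σ√T = 0.49 × 0.8165 = 0.4001
ln(S/K) + (r + σ²/2)T = ln(200/250) + (0.063 + 0.49²/2)·0.6667 = -0.2231 + 0.1220 = -0.1011
d₁ = -0.1011 / 0.4001 = -0.2527 ⇒ -0.25
d₂ = d₁ − σ√T = -0.2527 − 0.4001 = -0.6528 ⇒ -0.65
e^(−rT) = e^(−0.063·0.6667) = 0.9589
P = 250·0.9589·N(0.65) − 200·N(0.25) = 250·0.9589·0.7422 − 200·0.5987 = 177.9239 − 119.7400 = 58.1839

£58.18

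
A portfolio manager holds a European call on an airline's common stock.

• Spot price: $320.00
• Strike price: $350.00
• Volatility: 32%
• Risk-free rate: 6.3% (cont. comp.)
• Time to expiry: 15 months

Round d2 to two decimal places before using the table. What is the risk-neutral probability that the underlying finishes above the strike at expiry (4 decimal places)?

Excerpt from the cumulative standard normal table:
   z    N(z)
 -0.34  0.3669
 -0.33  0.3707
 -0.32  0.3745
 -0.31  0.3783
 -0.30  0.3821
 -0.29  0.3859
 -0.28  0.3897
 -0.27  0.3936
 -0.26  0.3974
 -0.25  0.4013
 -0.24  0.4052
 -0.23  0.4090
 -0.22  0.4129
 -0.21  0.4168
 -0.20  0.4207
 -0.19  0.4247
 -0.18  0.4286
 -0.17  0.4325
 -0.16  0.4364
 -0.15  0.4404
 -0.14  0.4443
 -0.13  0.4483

σ√T = 0.32·√1.25 = 0.3578
ln(S/K) + (r + σ²/2)T = ln(320/350) + (0.063 + 0.32²/2)·1.25 = -0.0896 + 0.1427 = 0.0531
d₁ = 0.0531 / 0.3578 = 0.1485 ≈ 0.15
d₂ = d₁ − σ√T = 0.1485 − 0.3578 = -0.2092 ≈ -0.21
Pr(exercise) under Q = N(d₂) = 0.4168

0.4168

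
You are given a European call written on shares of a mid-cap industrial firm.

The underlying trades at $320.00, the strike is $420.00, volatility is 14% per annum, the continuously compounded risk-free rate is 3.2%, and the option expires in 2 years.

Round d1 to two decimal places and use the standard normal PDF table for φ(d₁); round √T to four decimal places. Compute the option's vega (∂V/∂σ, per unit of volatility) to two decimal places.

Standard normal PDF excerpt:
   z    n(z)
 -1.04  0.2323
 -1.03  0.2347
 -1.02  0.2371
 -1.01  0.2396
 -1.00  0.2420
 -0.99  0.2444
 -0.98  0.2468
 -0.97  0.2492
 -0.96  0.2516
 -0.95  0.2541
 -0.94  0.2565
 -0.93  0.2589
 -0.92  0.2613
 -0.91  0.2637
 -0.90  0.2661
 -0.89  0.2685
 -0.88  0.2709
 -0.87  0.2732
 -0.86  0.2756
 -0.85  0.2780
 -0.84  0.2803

T = 2;  σ√T = 0.1980
ln(S/K) + (r + σ²/2)T = ln(320/420) + (0.032 + 0.14²/2)·2 = -0.2719 + 0.0836 = -0.1883
d₁ = -0.1883 / 0.1980 = -0.9512 → -0.95
√T = √2 = 1.4142
φ(d₁) = φ(-0.95) = 0.2541
vega = S·φ(d₁)·√T = 320·0.2541·1.4142 = 114.9914
(Call and put vega coincide under Black-Scholes.)

114.99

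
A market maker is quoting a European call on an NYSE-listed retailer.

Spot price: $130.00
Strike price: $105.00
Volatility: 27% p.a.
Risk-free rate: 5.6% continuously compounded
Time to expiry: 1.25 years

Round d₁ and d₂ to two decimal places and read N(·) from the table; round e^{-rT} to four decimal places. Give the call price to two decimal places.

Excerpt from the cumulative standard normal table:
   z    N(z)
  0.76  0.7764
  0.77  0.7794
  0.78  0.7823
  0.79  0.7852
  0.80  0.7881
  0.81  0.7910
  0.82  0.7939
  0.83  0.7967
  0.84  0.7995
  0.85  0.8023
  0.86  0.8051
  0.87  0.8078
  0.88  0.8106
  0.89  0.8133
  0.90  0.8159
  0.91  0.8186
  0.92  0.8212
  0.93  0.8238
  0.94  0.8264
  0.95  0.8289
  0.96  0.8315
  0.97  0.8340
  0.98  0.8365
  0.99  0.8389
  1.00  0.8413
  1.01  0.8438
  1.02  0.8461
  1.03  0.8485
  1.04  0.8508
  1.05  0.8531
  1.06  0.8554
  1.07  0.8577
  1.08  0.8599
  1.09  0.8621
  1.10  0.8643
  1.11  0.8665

σ√T = 0.27·√1.25 = 0.3019
d₁ = [ln(130/105) + (0.056 + ½·0.27²)·1.25] / (σ√T) = (0.2136 + 0.1156) / 0.3019 = 1.0903 → 1.09
d₂ = 1.0903 − 0.3019 = 0.7885 → 0.79
exp(−rT) = exp(−0.056·1.25) = 0.9324
N(d₁) = N(1.09) = 0.8621;  N(d₂) = N(0.79) = 0.7852
C = 130·0.8621 − 105·0.9324·0.7852 = 112.0730 − 76.8727 = 35.2003

$35.20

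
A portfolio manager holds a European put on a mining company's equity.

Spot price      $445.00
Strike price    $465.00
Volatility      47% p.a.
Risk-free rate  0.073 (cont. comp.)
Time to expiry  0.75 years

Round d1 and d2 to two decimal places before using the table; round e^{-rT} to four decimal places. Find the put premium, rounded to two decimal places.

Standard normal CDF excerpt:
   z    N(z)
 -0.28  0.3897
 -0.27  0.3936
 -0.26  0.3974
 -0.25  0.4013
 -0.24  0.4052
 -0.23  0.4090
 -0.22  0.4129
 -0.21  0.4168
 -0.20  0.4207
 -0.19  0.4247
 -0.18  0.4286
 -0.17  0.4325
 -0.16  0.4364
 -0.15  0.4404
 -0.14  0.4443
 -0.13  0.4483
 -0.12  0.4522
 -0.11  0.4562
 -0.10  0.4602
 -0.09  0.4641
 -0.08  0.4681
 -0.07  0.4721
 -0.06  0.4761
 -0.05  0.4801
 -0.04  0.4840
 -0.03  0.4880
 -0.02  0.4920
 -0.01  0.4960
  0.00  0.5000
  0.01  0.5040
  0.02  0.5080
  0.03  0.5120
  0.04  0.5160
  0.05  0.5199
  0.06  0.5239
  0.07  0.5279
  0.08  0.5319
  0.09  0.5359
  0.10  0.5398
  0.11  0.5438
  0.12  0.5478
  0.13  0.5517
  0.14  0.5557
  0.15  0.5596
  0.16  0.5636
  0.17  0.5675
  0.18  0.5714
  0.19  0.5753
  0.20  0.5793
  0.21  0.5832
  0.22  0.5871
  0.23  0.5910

$69.53

T = 0.75;  σ√T = 0.4070
d₁ = [ln(445/465) + (0.073 + ½·0.47²)·0.75] / (σ√T) = (-0.0440 + 0.1376) / 0.4070 = 0.2300 → 0.23
d₂ = 0.2300 − 0.4070 = -0.1770 → -0.18
e^(−rT) = e^(−0.073·0.75) = 0.9467
P = 465·0.9467·N(0.18) − 445·N(-0.23) = 465·0.9467·0.5714 − 445·0.4090 = 251.5391 − 182.0050 = 69.5341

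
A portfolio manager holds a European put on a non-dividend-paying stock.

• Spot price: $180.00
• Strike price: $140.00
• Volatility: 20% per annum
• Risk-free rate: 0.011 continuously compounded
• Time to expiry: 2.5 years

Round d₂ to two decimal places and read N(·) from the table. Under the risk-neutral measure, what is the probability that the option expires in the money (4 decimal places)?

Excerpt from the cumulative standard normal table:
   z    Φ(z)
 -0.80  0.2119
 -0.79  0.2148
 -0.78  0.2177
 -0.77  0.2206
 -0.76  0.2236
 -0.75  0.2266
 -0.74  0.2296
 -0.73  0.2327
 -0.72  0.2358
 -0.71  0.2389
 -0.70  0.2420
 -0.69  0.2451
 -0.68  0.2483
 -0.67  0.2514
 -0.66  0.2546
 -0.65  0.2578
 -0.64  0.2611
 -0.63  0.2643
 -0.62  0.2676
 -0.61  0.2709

σ√T = 0.2·√2.5 = 0.3162
d₁ = [ln(180/140) + (0.011 + 0.2²/2)·2.5] / 0.3162 = [0.2513 + 0.0775] / 0.3162 = 1.0398 ≈ 1.04
d₂ = d₁ − σ√T = 1.0398 − 0.3162 = 0.7236 ≈ 0.72
Risk-neutral Pr[S_T < K] = N(−d₂) = N(-0.72) = 0.2358

0.2358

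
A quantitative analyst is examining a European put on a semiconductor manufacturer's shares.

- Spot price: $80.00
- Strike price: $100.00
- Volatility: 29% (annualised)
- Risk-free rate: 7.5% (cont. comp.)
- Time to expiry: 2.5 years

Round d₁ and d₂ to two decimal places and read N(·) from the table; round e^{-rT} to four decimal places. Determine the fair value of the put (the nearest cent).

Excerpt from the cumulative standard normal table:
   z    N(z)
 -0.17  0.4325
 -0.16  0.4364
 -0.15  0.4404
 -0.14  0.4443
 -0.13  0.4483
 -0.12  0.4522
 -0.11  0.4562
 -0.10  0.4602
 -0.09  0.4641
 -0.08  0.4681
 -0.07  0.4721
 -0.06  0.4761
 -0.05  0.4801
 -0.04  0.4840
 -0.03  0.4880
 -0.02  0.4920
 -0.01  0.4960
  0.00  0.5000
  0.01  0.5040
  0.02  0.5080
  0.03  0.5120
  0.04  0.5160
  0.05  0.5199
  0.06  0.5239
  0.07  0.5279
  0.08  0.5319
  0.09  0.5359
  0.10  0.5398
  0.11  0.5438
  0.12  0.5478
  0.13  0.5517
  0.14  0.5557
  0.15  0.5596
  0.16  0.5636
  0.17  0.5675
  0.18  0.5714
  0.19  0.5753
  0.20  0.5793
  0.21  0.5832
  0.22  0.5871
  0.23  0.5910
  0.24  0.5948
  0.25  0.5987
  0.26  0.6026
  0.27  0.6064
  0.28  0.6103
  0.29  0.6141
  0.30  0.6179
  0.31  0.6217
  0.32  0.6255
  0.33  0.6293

$16.31

σ√T = 0.29 × 1.5811 = 0.4585
d₁ = [ln(80/100) + (0.075 + 0.29²/2)·2.5] / 0.4585 = [-0.2231 + 0.2926] / 0.4585 = 0.1515 ⇒ 0.15
d₂ = d₁ − σ√T = 0.1515 − 0.4585 = -0.3070 ⇒ -0.31
exp(−rT) = exp(−0.075·2.5) = 0.8290
N(−d₂) = N(0.31) = 0.6217;  N(−d₁) = N(-0.15) = 0.4404
P = 100·0.8290·0.6217 − 80·0.4404 = 51.5389 − 35.2320 = 16.3069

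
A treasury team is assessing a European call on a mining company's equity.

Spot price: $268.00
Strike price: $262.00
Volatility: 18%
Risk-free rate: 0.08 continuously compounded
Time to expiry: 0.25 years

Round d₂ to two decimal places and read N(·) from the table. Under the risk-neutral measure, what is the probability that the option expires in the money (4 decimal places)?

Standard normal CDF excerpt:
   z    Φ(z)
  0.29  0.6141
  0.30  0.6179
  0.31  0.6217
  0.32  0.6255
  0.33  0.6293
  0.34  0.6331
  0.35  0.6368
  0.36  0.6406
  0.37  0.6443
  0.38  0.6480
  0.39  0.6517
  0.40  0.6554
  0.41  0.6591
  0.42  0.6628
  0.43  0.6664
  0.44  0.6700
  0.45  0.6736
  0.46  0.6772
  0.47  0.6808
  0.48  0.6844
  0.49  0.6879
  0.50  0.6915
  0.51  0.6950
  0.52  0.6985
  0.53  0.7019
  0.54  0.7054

0.6664

T = 0.25;  σ√T = 0.0900
ln(S/K) + (r + σ²/2)T = ln(268/262) + (0.08 + 0.18²/2)·0.25 = 0.0226 + 0.0241 = 0.0467
d₁ = 0.0467 / 0.0900 = 0.5188 ≈ 0.52
d₂ = d₁ − σ√T = 0.5188 − 0.0900 = 0.4288 ≈ 0.43
Risk-neutral Pr[S_T > K] = N(d₂) = N(0.43) = 0.6664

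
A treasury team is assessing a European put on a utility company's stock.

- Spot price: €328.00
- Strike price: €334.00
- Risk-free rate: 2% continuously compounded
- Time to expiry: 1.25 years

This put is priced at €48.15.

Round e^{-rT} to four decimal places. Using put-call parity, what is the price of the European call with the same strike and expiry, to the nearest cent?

€50.40

e^(−rT) = e^(−0.02·1.25) = 0.9753
Put-call parity: C − P = S − K·e^(−rT) = 328 − 334·0.9753 = 328 − 325.7502 = 2.2498
C = P + (C − P) = 48.15 + (2.2498) = 50.3998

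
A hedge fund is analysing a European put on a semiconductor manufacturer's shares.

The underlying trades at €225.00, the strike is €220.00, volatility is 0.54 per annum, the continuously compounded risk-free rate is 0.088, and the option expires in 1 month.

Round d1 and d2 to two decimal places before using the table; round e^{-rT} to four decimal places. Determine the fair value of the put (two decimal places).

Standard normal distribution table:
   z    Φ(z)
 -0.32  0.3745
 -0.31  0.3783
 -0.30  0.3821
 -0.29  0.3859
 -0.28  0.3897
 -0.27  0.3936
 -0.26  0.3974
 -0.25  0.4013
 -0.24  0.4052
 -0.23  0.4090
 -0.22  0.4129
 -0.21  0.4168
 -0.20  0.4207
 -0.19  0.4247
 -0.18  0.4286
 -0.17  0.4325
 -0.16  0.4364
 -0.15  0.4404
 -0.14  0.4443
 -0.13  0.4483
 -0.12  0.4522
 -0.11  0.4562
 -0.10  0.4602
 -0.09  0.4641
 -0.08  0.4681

T = 0.08333;  σ√T = 0.1559
ln(S/K) + (r + σ²/2)T = ln(225/220) + (0.088 + 0.54²/2)·0.08333 = 0.0225 + 0.0195 = 0.0420
d₁ = 0.0420 / 0.1559 = 0.2691 which rounds to 0.27
d₂ = d₁ − σ√T = 0.2691 − 0.1559 = 0.1133 which rounds to 0.11
e^(−rT) = e^(−0.088·0.08333) = 0.9927
N(−d₂) = N(-0.11) = 0.4562;  N(−d₁) = N(-0.27) = 0.3936
P = 220·0.9927·0.4562 − 225·0.3936 = 99.6313 − 88.5600 = 11.0713

€11.07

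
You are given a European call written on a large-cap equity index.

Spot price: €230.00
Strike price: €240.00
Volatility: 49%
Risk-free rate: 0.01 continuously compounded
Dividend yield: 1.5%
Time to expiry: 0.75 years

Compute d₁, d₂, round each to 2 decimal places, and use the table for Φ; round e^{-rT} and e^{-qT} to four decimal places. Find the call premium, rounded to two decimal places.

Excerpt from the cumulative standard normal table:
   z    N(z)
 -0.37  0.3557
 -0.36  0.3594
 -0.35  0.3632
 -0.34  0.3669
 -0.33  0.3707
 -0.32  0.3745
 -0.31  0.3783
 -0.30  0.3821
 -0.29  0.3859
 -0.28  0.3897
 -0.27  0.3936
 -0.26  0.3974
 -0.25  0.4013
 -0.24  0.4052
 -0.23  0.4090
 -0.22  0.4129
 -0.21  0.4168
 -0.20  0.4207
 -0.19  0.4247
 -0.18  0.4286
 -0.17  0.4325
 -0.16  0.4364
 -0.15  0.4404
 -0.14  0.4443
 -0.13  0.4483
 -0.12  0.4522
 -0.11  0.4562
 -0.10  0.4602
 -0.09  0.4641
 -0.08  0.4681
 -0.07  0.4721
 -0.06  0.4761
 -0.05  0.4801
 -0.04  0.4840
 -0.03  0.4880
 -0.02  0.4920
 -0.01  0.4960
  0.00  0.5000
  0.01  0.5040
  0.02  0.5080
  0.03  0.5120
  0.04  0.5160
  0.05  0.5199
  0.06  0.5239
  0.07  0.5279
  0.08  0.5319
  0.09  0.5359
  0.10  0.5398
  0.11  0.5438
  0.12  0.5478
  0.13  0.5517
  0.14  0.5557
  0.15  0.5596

σ√T = 0.49 × 0.8660 = 0.4244
d₁ = [ln(230/240) + (0.01 − 0.015 + ½·0.49²)·0.75] / (σ√T) = (-0.0426 + 0.0863) / 0.4244 = 0.1030 → 0.10
d₂ = 0.1030 − 0.4244 = -0.3213 → -0.32
e^(−qT) = e^(−0.015·0.75) = 0.9888;  e^(−rT) = e^(−0.01·0.75) = 0.9925
N(d₁) = N(0.10) = 0.5398;  N(d₂) = N(-0.32) = 0.3745
C = 230·0.9888·0.5398 − 240·0.9925·0.3745 = 122.7635 − 89.2059 = 33.5576

€33.56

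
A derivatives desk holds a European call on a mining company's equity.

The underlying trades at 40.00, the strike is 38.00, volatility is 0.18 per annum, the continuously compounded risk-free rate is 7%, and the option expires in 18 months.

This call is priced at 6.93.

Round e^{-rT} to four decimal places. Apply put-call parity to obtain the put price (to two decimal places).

e^(−rT) = e^(−0.07·1.5) = 0.9003
Put-call parity: C − P = S − K·e^(−rT) = 40 − 38·0.9003 = 40 − 34.2114 = 5.7886
P = C − (C − P) = 6.93 − (5.7886) = 1.1414

1.14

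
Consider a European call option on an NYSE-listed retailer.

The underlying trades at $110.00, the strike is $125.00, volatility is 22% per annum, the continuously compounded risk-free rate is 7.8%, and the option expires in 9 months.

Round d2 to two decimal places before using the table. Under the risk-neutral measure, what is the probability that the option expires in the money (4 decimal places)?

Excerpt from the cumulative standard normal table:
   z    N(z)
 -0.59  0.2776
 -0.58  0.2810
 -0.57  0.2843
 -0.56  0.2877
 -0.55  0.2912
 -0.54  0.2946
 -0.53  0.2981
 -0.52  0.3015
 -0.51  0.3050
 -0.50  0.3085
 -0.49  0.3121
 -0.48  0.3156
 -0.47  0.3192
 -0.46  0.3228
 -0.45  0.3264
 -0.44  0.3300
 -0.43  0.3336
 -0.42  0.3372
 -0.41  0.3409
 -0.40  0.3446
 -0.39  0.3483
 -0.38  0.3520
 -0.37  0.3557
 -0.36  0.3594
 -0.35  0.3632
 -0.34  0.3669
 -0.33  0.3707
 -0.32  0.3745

0.3228

T = 0.75;  σ√T = 0.1905
d₁ = [ln(110/125) + (0.078 + ½·0.22²)·0.75] / (σ√T) = (-0.1278 + 0.0766) / 0.1905 = -0.2686 → -0.27
d₂ = -0.2686 − 0.1905 = -0.4592 → -0.46
Risk-neutral Pr[S_T > K] = N(d₂) = N(-0.46) = 0.3228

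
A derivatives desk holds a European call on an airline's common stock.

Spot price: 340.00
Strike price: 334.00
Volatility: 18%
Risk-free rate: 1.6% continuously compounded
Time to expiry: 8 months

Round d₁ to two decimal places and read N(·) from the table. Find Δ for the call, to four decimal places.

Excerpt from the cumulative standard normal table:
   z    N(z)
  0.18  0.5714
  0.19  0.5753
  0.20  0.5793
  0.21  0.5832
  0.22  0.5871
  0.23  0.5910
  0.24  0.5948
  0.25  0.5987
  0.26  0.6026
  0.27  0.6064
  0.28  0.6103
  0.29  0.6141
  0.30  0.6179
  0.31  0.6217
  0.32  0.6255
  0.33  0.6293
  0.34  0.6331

σ√T = 0.18·√0.6667 = 0.1470
d₁ = [ln(340/334) + (0.016 + 0.18²/2)·0.6667] / 0.1470 = [0.0178 + 0.0215] / 0.1470 = 0.2672 which rounds to 0.27
N(d₁) = N(0.27) = 0.6064
Δ_call = N(d₁) = 0.6064

0.6064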